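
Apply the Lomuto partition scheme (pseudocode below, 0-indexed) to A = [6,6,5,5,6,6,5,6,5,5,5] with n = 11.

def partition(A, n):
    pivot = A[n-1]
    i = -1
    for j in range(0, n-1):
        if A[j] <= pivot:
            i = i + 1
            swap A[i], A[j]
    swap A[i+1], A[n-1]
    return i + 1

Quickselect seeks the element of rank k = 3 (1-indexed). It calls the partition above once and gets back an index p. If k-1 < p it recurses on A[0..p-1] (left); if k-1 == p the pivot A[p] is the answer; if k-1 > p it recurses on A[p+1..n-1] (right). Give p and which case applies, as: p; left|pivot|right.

5; left

pivot = A[10] = 5; i = -1
j=0: A[0]=6 > 5 → no swap
j=1: A[1]=6 > 5 → no swap
j=2: A[2]=5 ≤ 5 → i=0, swap A[0],A[2] → [5,6,6,5,6,6,5,6,5,5,5]
j=3: A[3]=5 ≤ 5 → i=1, swap A[1],A[3] → [5,5,6,6,6,6,5,6,5,5,5]
j=4: A[4]=6 > 5 → no swap
j=5: A[5]=6 > 5 → no swap
j=6: A[6]=5 ≤ 5 → i=2, swap A[2],A[6] → [5,5,5,6,6,6,6,6,5,5,5]
j=7: A[7]=6 > 5 → no swap
j=8: A[8]=5 ≤ 5 → i=3, swap A[3],A[8] → [5,5,5,5,6,6,6,6,6,5,5]
j=9: A[9]=5 ≤ 5 → i=4, swap A[4],A[9] → [5,5,5,5,5,6,6,6,6,6,5]
final swap A[5],A[10] → [5,5,5,5,5,5,6,6,6,6,6]; return 5
p = 5; k-1 = 2 < 5 ⇒ left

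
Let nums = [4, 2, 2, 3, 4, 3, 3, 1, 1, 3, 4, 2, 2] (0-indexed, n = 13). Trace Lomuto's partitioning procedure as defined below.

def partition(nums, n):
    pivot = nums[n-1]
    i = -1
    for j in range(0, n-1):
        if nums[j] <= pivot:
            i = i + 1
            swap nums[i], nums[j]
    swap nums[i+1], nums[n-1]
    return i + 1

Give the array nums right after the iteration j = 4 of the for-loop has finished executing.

[2, 2, 4, 3, 4, 3, 3, 1, 1, 3, 4, 2, 2]

pivot=2, i=-1
j=0: 4>2, skip
j=1: 2≤2, i=0, swap(0,1) ⇒ [2, 4, 2, 3, 4, 3, 3, 1, 1, 3, 4, 2, 2]
j=2: 2≤2, i=1, swap(1,2) ⇒ [2, 2, 4, 3, 4, 3, 3, 1, 1, 3, 4, 2, 2]
j=3: 3>2, skip
j=4: 4>2, skip
(after j=4) nums = [2, 2, 4, 3, 4, 3, 3, 1, 1, 3, 4, 2, 2]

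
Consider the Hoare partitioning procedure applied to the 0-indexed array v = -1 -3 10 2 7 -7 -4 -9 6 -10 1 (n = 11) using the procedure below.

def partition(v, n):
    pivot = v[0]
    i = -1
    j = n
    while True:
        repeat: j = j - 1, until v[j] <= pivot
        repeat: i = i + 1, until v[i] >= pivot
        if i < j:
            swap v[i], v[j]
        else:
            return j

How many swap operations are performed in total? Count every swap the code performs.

4

pivot = v[0] = -1; i = -1, j = 11
j→9 (v[9]=-10≤-1), i→0 (v[0]=-1≥-1); i<j, swap → -10 -3 10 2 7 -7 -4 -9 6 -1 1
j→7 (v[7]=-9≤-1), i→2 (v[2]=10≥-1); i<j, swap → -10 -3 -9 2 7 -7 -4 10 6 -1 1
j→6 (v[6]=-4≤-1), i→3 (v[3]=2≥-1); i<j, swap → -10 -3 -9 -4 7 -7 2 10 6 -1 1
j→5 (v[5]=-7≤-1), i→4 (v[4]=7≥-1); i<j, swap → -10 -3 -9 -4 -7 7 2 10 6 -1 1
j→4, i→5; i≥j, return j=4. v = -10 -3 -9 -4 -7 7 2 10 6 -1 1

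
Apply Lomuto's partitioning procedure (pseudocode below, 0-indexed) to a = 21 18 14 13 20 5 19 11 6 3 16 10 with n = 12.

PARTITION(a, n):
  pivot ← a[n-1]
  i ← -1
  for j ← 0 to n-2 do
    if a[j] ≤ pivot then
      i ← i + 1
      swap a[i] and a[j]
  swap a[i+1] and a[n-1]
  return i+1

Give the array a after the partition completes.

pivot = a[11] = 10; i = -1
j=0: a[0]=21 > 10 → no swap
j=1: a[1]=18 > 10 → no swap
j=2: a[2]=14 > 10 → no swap
j=3: a[3]=13 > 10 → no swap
j=4: a[4]=20 > 10 → no swap
j=5: a[5]=5 ≤ 10 → i=0, swap a[0],a[5] → 5 18 14 13 20 21 19 11 6 3 16 10
j=6: a[6]=19 > 10 → no swap
j=7: a[7]=11 > 10 → no swap
j=8: a[8]=6 ≤ 10 → i=1, swap a[1],a[8] → 5 6 14 13 20 21 19 11 18 3 16 10
j=9: a[9]=3 ≤ 10 → i=2, swap a[2],a[9] → 5 6 3 13 20 21 19 11 18 14 16 10
j=10: a[10]=16 > 10 → no swap
final swap a[3],a[11] → 5 6 3 10 20 21 19 11 18 14 16 13; return 3

5 6 3 10 20 21 19 11 18 14 16 13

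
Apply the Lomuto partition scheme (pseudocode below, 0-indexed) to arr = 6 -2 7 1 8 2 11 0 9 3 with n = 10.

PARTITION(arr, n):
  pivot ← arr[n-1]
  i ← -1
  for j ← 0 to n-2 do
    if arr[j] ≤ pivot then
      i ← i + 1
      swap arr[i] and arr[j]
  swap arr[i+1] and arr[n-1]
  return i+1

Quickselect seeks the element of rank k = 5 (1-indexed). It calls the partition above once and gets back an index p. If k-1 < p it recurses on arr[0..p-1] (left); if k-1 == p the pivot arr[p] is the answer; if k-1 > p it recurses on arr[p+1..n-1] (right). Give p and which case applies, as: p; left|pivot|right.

4; pivot

pivot=3, i=-1
j=0: 6>3, skip
j=1: -2≤3, i=0, swap(0,1) ⇒ -2 6 7 1 8 2 11 0 9 3
j=2: 7>3, skip
j=3: 1≤3, i=1, swap(1,3) ⇒ -2 1 7 6 8 2 11 0 9 3
j=4: 8>3, skip
j=5: 2≤3, i=2, swap(2,5) ⇒ -2 1 2 6 8 7 11 0 9 3
j=6: 11>3, skip
j=7: 0≤3, i=3, swap(3,7) ⇒ -2 1 2 0 8 7 11 6 9 3
j=8: 9>3, skip
swap(4,9) ⇒ -2 1 2 0 3 7 11 6 9 8; return 4
p = 4; k-1 = 4 == 4 ⇒ pivot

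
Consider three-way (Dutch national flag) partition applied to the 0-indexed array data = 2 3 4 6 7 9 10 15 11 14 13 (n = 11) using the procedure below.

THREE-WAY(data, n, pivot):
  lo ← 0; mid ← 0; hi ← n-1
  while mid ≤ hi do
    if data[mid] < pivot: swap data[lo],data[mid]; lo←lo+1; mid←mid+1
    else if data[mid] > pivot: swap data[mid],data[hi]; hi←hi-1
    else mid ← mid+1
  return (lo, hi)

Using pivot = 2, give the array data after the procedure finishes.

2 4 6 7 9 10 15 11 14 13 3

pivot = 2; lo=0, mid=0, hi=10
data[mid]=2=2: mid=1
data[mid]=3>2: swap data[1],data[10]; hi=9 → 2 13 4 6 7 9 10 15 11 14 3
data[mid]=13>2: swap data[1],data[9]; hi=8 → 2 14 4 6 7 9 10 15 11 13 3
data[mid]=14>2: swap data[1],data[8]; hi=7 → 2 11 4 6 7 9 10 15 14 13 3
data[mid]=11>2: swap data[1],data[7]; hi=6 → 2 15 4 6 7 9 10 11 14 13 3
data[mid]=15>2: swap data[1],data[6]; hi=5 → 2 10 4 6 7 9 15 11 14 13 3
data[mid]=10>2: swap data[1],data[5]; hi=4 → 2 9 4 6 7 10 15 11 14 13 3
data[mid]=9>2: swap data[1],data[4]; hi=3 → 2 7 4 6 9 10 15 11 14 13 3
data[mid]=7>2: swap data[1],data[3]; hi=2 → 2 6 4 7 9 10 15 11 14 13 3
data[mid]=6>2: swap data[1],data[2]; hi=1 → 2 4 6 7 9 10 15 11 14 13 3
data[mid]=4>2: swap data[1],data[1]; hi=0 → 2 4 6 7 9 10 15 11 14 13 3
end: lo=0, hi=0; data = 2 4 6 7 9 10 15 11 14 13 3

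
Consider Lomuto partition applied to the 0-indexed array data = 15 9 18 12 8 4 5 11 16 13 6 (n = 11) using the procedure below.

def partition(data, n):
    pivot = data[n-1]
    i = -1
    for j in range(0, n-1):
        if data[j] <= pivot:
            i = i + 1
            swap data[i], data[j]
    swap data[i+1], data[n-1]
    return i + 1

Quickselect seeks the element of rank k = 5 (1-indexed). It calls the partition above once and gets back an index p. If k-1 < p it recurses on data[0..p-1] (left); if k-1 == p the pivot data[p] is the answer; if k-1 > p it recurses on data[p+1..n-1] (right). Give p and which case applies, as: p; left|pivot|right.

2; right

pivot=6, i=-1
j=0: 15>6, skip
j=1: 9>6, skip
j=2: 18>6, skip
j=3: 12>6, skip
j=4: 8>6, skip
j=5: 4≤6, i=0, swap(0,5) ⇒ 4 9 18 12 8 15 5 11 16 13 6
j=6: 5≤6, i=1, swap(1,6) ⇒ 4 5 18 12 8 15 9 11 16 13 6
j=7: 11>6, skip
j=8: 16>6, skip
j=9: 13>6, skip
swap(2,10) ⇒ 4 5 6 12 8 15 9 11 16 13 18; return 2
p = 2; k-1 = 4 > 2 ⇒ right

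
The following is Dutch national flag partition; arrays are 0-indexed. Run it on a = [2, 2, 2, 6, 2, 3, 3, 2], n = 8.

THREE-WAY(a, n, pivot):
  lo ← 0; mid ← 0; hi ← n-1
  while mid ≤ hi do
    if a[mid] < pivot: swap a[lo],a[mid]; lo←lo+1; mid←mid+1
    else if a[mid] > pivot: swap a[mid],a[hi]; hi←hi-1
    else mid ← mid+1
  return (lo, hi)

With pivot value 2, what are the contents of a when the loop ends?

lo=0 mid=0 hi=7
2=2: mid=1
2=2: mid=2
2=2: mid=3
6>2: swap(3,7), hi=6 ⇒ [2, 2, 2, 2, 2, 3, 3, 6]
2=2: mid=4
2=2: mid=5
3>2: swap(5,6), hi=5 ⇒ [2, 2, 2, 2, 2, 3, 3, 6]
3>2: swap(5,5), hi=4 ⇒ [2, 2, 2, 2, 2, 3, 3, 6]
done. lo=0 hi=4; a=[2, 2, 2, 2, 2, 3, 3, 6]

[2, 2, 2, 2, 2, 3, 3, 6]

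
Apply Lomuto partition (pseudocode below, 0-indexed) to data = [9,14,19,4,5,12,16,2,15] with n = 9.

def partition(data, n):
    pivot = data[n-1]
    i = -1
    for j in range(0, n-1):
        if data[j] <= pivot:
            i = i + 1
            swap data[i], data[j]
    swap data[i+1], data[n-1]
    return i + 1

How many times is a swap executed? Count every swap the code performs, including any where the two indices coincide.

pivot = data[8] = 15; i = -1
j=0: data[0]=9 ≤ 15 → i=0, swap data[0],data[0] (no change) → [9,14,19,4,5,12,16,2,15]
j=1: data[1]=14 ≤ 15 → i=1, swap data[1],data[1] (no change) → [9,14,19,4,5,12,16,2,15]
j=2: data[2]=19 > 15 → no swap
j=3: data[3]=4 ≤ 15 → i=2, swap data[2],data[3] → [9,14,4,19,5,12,16,2,15]
j=4: data[4]=5 ≤ 15 → i=3, swap data[3],data[4] → [9,14,4,5,19,12,16,2,15]
j=5: data[5]=12 ≤ 15 → i=4, swap data[4],data[5] → [9,14,4,5,12,19,16,2,15]
j=6: data[6]=16 > 15 → no swap
j=7: data[7]=2 ≤ 15 → i=5, swap data[5],data[7] → [9,14,4,5,12,2,16,19,15]
final swap data[6],data[8] → [9,14,4,5,12,2,15,19,16]; return 6

7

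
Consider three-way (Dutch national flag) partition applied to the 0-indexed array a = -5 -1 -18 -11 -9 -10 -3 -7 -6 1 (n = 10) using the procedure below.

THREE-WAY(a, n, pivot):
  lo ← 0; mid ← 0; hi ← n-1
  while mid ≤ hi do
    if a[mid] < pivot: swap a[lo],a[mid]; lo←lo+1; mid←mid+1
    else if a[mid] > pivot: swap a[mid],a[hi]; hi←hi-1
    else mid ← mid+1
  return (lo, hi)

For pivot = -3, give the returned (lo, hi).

(7, 7)

pivot = -3; lo=0, mid=0, hi=9
a[mid]=-5<-3: swap a[0],a[0]; lo=1,mid=1 → -5 -1 -18 -11 -9 -10 -3 -7 -6 1
a[mid]=-1>-3: swap a[1],a[9]; hi=8 → -5 1 -18 -11 -9 -10 -3 -7 -6 -1
a[mid]=1>-3: swap a[1],a[8]; hi=7 → -5 -6 -18 -11 -9 -10 -3 -7 1 -1
a[mid]=-6<-3: swap a[1],a[1]; lo=2,mid=2 → -5 -6 -18 -11 -9 -10 -3 -7 1 -1
a[mid]=-18<-3: swap a[2],a[2]; lo=3,mid=3 → -5 -6 -18 -11 -9 -10 -3 -7 1 -1
a[mid]=-11<-3: swap a[3],a[3]; lo=4,mid=4 → -5 -6 -18 -11 -9 -10 -3 -7 1 -1
a[mid]=-9<-3: swap a[4],a[4]; lo=5,mid=5 → -5 -6 -18 -11 -9 -10 -3 -7 1 -1
a[mid]=-10<-3: swap a[5],a[5]; lo=6,mid=6 → -5 -6 -18 -11 -9 -10 -3 -7 1 -1
a[mid]=-3=-3: mid=7
a[mid]=-7<-3: swap a[6],a[7]; lo=7,mid=8 → -5 -6 -18 -11 -9 -10 -7 -3 1 -1
end: lo=7, hi=7; a = -5 -6 -18 -11 -9 -10 -7 -3 1 -1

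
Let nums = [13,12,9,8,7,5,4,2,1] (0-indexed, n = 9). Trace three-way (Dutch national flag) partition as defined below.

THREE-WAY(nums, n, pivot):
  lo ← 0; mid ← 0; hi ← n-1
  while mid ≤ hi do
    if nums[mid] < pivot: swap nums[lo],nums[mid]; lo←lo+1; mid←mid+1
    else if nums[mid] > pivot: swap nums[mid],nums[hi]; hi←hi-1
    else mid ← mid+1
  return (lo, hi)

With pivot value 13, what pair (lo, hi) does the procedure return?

(8, 8)

pivot = 13; lo=0, mid=0, hi=8
nums[mid]=13=13: mid=1
nums[mid]=12<13: swap nums[0],nums[1]; lo=1,mid=2 → [12,13,9,8,7,5,4,2,1]
nums[mid]=9<13: swap nums[1],nums[2]; lo=2,mid=3 → [12,9,13,8,7,5,4,2,1]
nums[mid]=8<13: swap nums[2],nums[3]; lo=3,mid=4 → [12,9,8,13,7,5,4,2,1]
nums[mid]=7<13: swap nums[3],nums[4]; lo=4,mid=5 → [12,9,8,7,13,5,4,2,1]
nums[mid]=5<13: swap nums[4],nums[5]; lo=5,mid=6 → [12,9,8,7,5,13,4,2,1]
nums[mid]=4<13: swap nums[5],nums[6]; lo=6,mid=7 → [12,9,8,7,5,4,13,2,1]
nums[mid]=2<13: swap nums[6],nums[7]; lo=7,mid=8 → [12,9,8,7,5,4,2,13,1]
nums[mid]=1<13: swap nums[7],nums[8]; lo=8,mid=9 → [12,9,8,7,5,4,2,1,13]
end: lo=8, hi=8; nums = [12,9,8,7,5,4,2,1,13]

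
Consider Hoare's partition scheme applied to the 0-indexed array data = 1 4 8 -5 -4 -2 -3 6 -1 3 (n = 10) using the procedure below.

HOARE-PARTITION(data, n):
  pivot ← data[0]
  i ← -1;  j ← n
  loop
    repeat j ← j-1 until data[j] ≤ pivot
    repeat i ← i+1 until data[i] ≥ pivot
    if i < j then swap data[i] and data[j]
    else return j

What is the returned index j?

4

pivot = data[0] = 1; i = -1, j = 10
j→8 (data[8]=-1≤1), i→0 (data[0]=1≥1); i<j, swap → -1 4 8 -5 -4 -2 -3 6 1 3
j→6 (data[6]=-3≤1), i→1 (data[1]=4≥1); i<j, swap → -1 -3 8 -5 -4 -2 4 6 1 3
j→5 (data[5]=-2≤1), i→2 (data[2]=8≥1); i<j, swap → -1 -3 -2 -5 -4 8 4 6 1 3
j→4, i→5; i≥j, return j=4. data = -1 -3 -2 -5 -4 8 4 6 1 3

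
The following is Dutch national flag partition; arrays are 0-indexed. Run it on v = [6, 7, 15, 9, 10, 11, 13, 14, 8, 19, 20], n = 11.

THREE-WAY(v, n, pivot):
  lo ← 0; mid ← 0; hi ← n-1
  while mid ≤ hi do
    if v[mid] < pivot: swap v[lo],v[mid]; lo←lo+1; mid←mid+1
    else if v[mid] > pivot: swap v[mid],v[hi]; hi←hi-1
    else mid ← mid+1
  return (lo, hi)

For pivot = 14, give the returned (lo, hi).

(7, 7)

pivot = 14; lo=0, mid=0, hi=10
v[mid]=6<14: swap v[0],v[0]; lo=1,mid=1 → [6, 7, 15, 9, 10, 11, 13, 14, 8, 19, 20]
v[mid]=7<14: swap v[1],v[1]; lo=2,mid=2 → [6, 7, 15, 9, 10, 11, 13, 14, 8, 19, 20]
v[mid]=15>14: swap v[2],v[10]; hi=9 → [6, 7, 20, 9, 10, 11, 13, 14, 8, 19, 15]
v[mid]=20>14: swap v[2],v[9]; hi=8 → [6, 7, 19, 9, 10, 11, 13, 14, 8, 20, 15]
v[mid]=19>14: swap v[2],v[8]; hi=7 → [6, 7, 8, 9, 10, 11, 13, 14, 19, 20, 15]
v[mid]=8<14: swap v[2],v[2]; lo=3,mid=3 → [6, 7, 8, 9, 10, 11, 13, 14, 19, 20, 15]
v[mid]=9<14: swap v[3],v[3]; lo=4,mid=4 → [6, 7, 8, 9, 10, 11, 13, 14, 19, 20, 15]
v[mid]=10<14: swap v[4],v[4]; lo=5,mid=5 → [6, 7, 8, 9, 10, 11, 13, 14, 19, 20, 15]
v[mid]=11<14: swap v[5],v[5]; lo=6,mid=6 → [6, 7, 8, 9, 10, 11, 13, 14, 19, 20, 15]
v[mid]=13<14: swap v[6],v[6]; lo=7,mid=7 → [6, 7, 8, 9, 10, 11, 13, 14, 19, 20, 15]
v[mid]=14=14: mid=8
end: lo=7, hi=7; v = [6, 7, 8, 9, 10, 11, 13, 14, 19, 20, 15]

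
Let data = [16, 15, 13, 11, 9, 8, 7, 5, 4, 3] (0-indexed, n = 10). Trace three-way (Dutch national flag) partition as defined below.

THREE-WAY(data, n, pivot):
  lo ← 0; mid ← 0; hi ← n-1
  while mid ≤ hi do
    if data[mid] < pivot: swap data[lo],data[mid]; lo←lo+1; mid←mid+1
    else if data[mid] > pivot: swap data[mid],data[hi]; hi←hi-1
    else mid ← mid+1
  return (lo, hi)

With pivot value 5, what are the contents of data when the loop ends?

lo=0 mid=0 hi=9
16>5: swap(0,9), hi=8 ⇒ [3, 15, 13, 11, 9, 8, 7, 5, 4, 16]
3<5: swap(0,0), lo=1 mid=1 ⇒ [3, 15, 13, 11, 9, 8, 7, 5, 4, 16]
15>5: swap(1,8), hi=7 ⇒ [3, 4, 13, 11, 9, 8, 7, 5, 15, 16]
4<5: swap(1,1), lo=2 mid=2 ⇒ [3, 4, 13, 11, 9, 8, 7, 5, 15, 16]
13>5: swap(2,7), hi=6 ⇒ [3, 4, 5, 11, 9, 8, 7, 13, 15, 16]
5=5: mid=3
11>5: swap(3,6), hi=5 ⇒ [3, 4, 5, 7, 9, 8, 11, 13, 15, 16]
7>5: swap(3,5), hi=4 ⇒ [3, 4, 5, 8, 9, 7, 11, 13, 15, 16]
8>5: swap(3,4), hi=3 ⇒ [3, 4, 5, 9, 8, 7, 11, 13, 15, 16]
9>5: swap(3,3), hi=2 ⇒ [3, 4, 5, 9, 8, 7, 11, 13, 15, 16]
done. lo=2 hi=2; data=[3, 4, 5, 9, 8, 7, 11, 13, 15, 16]

[3, 4, 5, 9, 8, 7, 11, 13, 15, 16]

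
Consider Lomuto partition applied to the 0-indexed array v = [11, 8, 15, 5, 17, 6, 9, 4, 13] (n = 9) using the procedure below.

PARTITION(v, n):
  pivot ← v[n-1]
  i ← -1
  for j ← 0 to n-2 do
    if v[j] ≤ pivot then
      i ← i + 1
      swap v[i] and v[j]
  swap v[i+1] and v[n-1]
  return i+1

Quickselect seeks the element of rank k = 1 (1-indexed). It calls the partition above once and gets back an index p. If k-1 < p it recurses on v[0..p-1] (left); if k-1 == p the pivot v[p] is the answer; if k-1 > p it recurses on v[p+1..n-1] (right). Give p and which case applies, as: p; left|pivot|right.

pivot=13, i=-1
j=0: 11≤13, i=0, swap(0,0) ⇒ [11, 8, 15, 5, 17, 6, 9, 4, 13]
j=1: 8≤13, i=1, swap(1,1) ⇒ [11, 8, 15, 5, 17, 6, 9, 4, 13]
j=2: 15>13, skip
j=3: 5≤13, i=2, swap(2,3) ⇒ [11, 8, 5, 15, 17, 6, 9, 4, 13]
j=4: 17>13, skip
j=5: 6≤13, i=3, swap(3,5) ⇒ [11, 8, 5, 6, 17, 15, 9, 4, 13]
j=6: 9≤13, i=4, swap(4,6) ⇒ [11, 8, 5, 6, 9, 15, 17, 4, 13]
j=7: 4≤13, i=5, swap(5,7) ⇒ [11, 8, 5, 6, 9, 4, 17, 15, 13]
swap(6,8) ⇒ [11, 8, 5, 6, 9, 4, 13, 15, 17]; return 6
p = 6; k-1 = 0 < 6 ⇒ left

6; left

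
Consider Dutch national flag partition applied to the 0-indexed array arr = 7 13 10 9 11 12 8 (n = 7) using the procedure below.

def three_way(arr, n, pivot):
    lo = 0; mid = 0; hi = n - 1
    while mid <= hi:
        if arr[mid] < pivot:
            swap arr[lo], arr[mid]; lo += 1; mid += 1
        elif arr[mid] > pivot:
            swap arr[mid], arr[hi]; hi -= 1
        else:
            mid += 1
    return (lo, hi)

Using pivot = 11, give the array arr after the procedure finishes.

7 8 10 9 11 12 13

lo=0 mid=0 hi=6
7<11: swap(0,0), lo=1 mid=1 ⇒ 7 13 10 9 11 12 8
13>11: swap(1,6), hi=5 ⇒ 7 8 10 9 11 12 13
8<11: swap(1,1), lo=2 mid=2 ⇒ 7 8 10 9 11 12 13
10<11: swap(2,2), lo=3 mid=3 ⇒ 7 8 10 9 11 12 13
9<11: swap(3,3), lo=4 mid=4 ⇒ 7 8 10 9 11 12 13
11=11: mid=5
12>11: swap(5,5), hi=4 ⇒ 7 8 10 9 11 12 13
done. lo=4 hi=4; arr=7 8 10 9 11 12 13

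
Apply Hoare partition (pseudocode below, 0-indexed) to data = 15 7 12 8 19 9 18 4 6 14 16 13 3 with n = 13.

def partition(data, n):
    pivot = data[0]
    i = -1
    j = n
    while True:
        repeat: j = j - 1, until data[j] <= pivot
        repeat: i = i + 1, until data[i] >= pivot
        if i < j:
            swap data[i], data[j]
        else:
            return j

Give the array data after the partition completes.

pivot = data[0] = 15; i = -1, j = 13
j→12 (data[12]=3≤15), i→0 (data[0]=15≥15); i<j, swap → 3 7 12 8 19 9 18 4 6 14 16 13 15
j→11 (data[11]=13≤15), i→4 (data[4]=19≥15); i<j, swap → 3 7 12 8 13 9 18 4 6 14 16 19 15
j→9 (data[9]=14≤15), i→6 (data[6]=18≥15); i<j, swap → 3 7 12 8 13 9 14 4 6 18 16 19 15
j→8, i→9; i≥j, return j=8. data = 3 7 12 8 13 9 14 4 6 18 16 19 15

3 7 12 8 13 9 14 4 6 18 16 19 15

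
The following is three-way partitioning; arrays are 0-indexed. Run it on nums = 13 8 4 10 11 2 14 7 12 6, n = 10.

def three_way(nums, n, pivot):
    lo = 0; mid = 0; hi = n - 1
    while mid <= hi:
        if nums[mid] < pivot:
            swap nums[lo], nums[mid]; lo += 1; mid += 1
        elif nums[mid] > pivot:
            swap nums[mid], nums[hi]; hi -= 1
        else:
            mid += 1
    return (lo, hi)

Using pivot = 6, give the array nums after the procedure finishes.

2 4 6 11 10 14 7 12 8 13

pivot = 6; lo=0, mid=0, hi=9
nums[mid]=13>6: swap nums[0],nums[9]; hi=8 → 6 8 4 10 11 2 14 7 12 13
nums[mid]=6=6: mid=1
nums[mid]=8>6: swap nums[1],nums[8]; hi=7 → 6 12 4 10 11 2 14 7 8 13
nums[mid]=12>6: swap nums[1],nums[7]; hi=6 → 6 7 4 10 11 2 14 12 8 13
nums[mid]=7>6: swap nums[1],nums[6]; hi=5 → 6 14 4 10 11 2 7 12 8 13
nums[mid]=14>6: swap nums[1],nums[5]; hi=4 → 6 2 4 10 11 14 7 12 8 13
nums[mid]=2<6: swap nums[0],nums[1]; lo=1,mid=2 → 2 6 4 10 11 14 7 12 8 13
nums[mid]=4<6: swap nums[1],nums[2]; lo=2,mid=3 → 2 4 6 10 11 14 7 12 8 13
nums[mid]=10>6: swap nums[3],nums[4]; hi=3 → 2 4 6 11 10 14 7 12 8 13
nums[mid]=11>6: swap nums[3],nums[3]; hi=2 → 2 4 6 11 10 14 7 12 8 13
end: lo=2, hi=2; nums = 2 4 6 11 10 14 7 12 8 13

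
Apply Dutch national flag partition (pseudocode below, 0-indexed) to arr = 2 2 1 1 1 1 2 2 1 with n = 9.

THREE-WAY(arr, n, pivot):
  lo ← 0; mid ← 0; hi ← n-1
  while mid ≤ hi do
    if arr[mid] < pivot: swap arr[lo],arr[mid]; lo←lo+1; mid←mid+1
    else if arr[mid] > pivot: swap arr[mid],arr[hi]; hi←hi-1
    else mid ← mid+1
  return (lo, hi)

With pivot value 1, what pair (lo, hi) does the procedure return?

(0, 4)

pivot = 1; lo=0, mid=0, hi=8
arr[mid]=2>1: swap arr[0],arr[8]; hi=7 → 1 2 1 1 1 1 2 2 2
arr[mid]=1=1: mid=1
arr[mid]=2>1: swap arr[1],arr[7]; hi=6 → 1 2 1 1 1 1 2 2 2
arr[mid]=2>1: swap arr[1],arr[6]; hi=5 → 1 2 1 1 1 1 2 2 2
arr[mid]=2>1: swap arr[1],arr[5]; hi=4 → 1 1 1 1 1 2 2 2 2
arr[mid]=1=1: mid=2
arr[mid]=1=1: mid=3
arr[mid]=1=1: mid=4
arr[mid]=1=1: mid=5
end: lo=0, hi=4; arr = 1 1 1 1 1 2 2 2 2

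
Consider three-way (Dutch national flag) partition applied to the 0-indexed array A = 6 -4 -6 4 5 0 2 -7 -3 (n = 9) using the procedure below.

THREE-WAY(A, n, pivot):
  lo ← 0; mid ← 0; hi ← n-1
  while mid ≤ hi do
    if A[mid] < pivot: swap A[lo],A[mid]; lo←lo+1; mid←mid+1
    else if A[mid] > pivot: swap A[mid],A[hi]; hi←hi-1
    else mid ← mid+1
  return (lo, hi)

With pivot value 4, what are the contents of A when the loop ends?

-3 -4 -6 -7 0 2 4 5 6

lo=0 mid=0 hi=8
6>4: swap(0,8), hi=7 ⇒ -3 -4 -6 4 5 0 2 -7 6
-3<4: swap(0,0), lo=1 mid=1 ⇒ -3 -4 -6 4 5 0 2 -7 6
-4<4: swap(1,1), lo=2 mid=2 ⇒ -3 -4 -6 4 5 0 2 -7 6
-6<4: swap(2,2), lo=3 mid=3 ⇒ -3 -4 -6 4 5 0 2 -7 6
4=4: mid=4
5>4: swap(4,7), hi=6 ⇒ -3 -4 -6 4 -7 0 2 5 6
-7<4: swap(3,4), lo=4 mid=5 ⇒ -3 -4 -6 -7 4 0 2 5 6
0<4: swap(4,5), lo=5 mid=6 ⇒ -3 -4 -6 -7 0 4 2 5 6
2<4: swap(5,6), lo=6 mid=7 ⇒ -3 -4 -6 -7 0 2 4 5 6
done. lo=6 hi=6; A=-3 -4 -6 -7 0 2 4 5 6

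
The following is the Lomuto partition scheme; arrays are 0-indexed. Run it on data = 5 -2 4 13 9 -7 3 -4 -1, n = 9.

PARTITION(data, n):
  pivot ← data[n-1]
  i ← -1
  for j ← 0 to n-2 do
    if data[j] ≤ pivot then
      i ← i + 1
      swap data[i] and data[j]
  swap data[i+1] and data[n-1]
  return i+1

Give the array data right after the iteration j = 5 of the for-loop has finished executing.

pivot = data[8] = -1; i = -1
j=0: data[0]=5 > -1 → no swap
j=1: data[1]=-2 ≤ -1 → i=0, swap data[0],data[1] → -2 5 4 13 9 -7 3 -4 -1
j=2: data[2]=4 > -1 → no swap
j=3: data[3]=13 > -1 → no swap
j=4: data[4]=9 > -1 → no swap
j=5: data[5]=-7 ≤ -1 → i=1, swap data[1],data[5] → -2 -7 4 13 9 5 3 -4 -1
(after j=5) data = -2 -7 4 13 9 5 3 -4 -1

-2 -7 4 13 9 5 3 -4 -1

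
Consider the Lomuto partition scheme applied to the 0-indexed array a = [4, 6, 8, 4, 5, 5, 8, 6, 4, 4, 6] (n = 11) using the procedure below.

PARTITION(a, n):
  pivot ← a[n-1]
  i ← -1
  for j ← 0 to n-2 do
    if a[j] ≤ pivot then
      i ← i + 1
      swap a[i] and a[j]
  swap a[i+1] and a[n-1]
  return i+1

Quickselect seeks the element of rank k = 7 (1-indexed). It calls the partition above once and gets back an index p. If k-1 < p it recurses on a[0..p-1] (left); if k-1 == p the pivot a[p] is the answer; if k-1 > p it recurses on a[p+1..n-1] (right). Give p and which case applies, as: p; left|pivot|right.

pivot = a[10] = 6; i = -1
j=0: a[0]=4 ≤ 6 → i=0, swap a[0],a[0] (no change) → [4, 6, 8, 4, 5, 5, 8, 6, 4, 4, 6]
j=1: a[1]=6 ≤ 6 → i=1, swap a[1],a[1] (no change) → [4, 6, 8, 4, 5, 5, 8, 6, 4, 4, 6]
j=2: a[2]=8 > 6 → no swap
j=3: a[3]=4 ≤ 6 → i=2, swap a[2],a[3] → [4, 6, 4, 8, 5, 5, 8, 6, 4, 4, 6]
j=4: a[4]=5 ≤ 6 → i=3, swap a[3],a[4] → [4, 6, 4, 5, 8, 5, 8, 6, 4, 4, 6]
j=5: a[5]=5 ≤ 6 → i=4, swap a[4],a[5] → [4, 6, 4, 5, 5, 8, 8, 6, 4, 4, 6]
j=6: a[6]=8 > 6 → no swap
j=7: a[7]=6 ≤ 6 → i=5, swap a[5],a[7] → [4, 6, 4, 5, 5, 6, 8, 8, 4, 4, 6]
j=8: a[8]=4 ≤ 6 → i=6, swap a[6],a[8] → [4, 6, 4, 5, 5, 6, 4, 8, 8, 4, 6]
j=9: a[9]=4 ≤ 6 → i=7, swap a[7],a[9] → [4, 6, 4, 5, 5, 6, 4, 4, 8, 8, 6]
final swap a[8],a[10] → [4, 6, 4, 5, 5, 6, 4, 4, 6, 8, 8]; return 8
p = 8; k-1 = 6 < 8 ⇒ left

8; left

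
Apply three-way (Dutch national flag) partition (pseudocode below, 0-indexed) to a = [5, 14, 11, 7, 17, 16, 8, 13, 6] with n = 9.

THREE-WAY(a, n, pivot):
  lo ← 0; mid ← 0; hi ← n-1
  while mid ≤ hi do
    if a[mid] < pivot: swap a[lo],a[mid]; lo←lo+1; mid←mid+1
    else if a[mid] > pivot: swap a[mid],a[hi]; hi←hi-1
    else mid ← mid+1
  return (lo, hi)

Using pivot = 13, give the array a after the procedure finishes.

pivot = 13; lo=0, mid=0, hi=8
a[mid]=5<13: swap a[0],a[0]; lo=1,mid=1 → [5, 14, 11, 7, 17, 16, 8, 13, 6]
a[mid]=14>13: swap a[1],a[8]; hi=7 → [5, 6, 11, 7, 17, 16, 8, 13, 14]
a[mid]=6<13: swap a[1],a[1]; lo=2,mid=2 → [5, 6, 11, 7, 17, 16, 8, 13, 14]
a[mid]=11<13: swap a[2],a[2]; lo=3,mid=3 → [5, 6, 11, 7, 17, 16, 8, 13, 14]
a[mid]=7<13: swap a[3],a[3]; lo=4,mid=4 → [5, 6, 11, 7, 17, 16, 8, 13, 14]
a[mid]=17>13: swap a[4],a[7]; hi=6 → [5, 6, 11, 7, 13, 16, 8, 17, 14]
a[mid]=13=13: mid=5
a[mid]=16>13: swap a[5],a[6]; hi=5 → [5, 6, 11, 7, 13, 8, 16, 17, 14]
a[mid]=8<13: swap a[4],a[5]; lo=5,mid=6 → [5, 6, 11, 7, 8, 13, 16, 17, 14]
end: lo=5, hi=5; a = [5, 6, 11, 7, 8, 13, 16, 17, 14]

[5, 6, 11, 7, 8, 13, 16, 17, 14]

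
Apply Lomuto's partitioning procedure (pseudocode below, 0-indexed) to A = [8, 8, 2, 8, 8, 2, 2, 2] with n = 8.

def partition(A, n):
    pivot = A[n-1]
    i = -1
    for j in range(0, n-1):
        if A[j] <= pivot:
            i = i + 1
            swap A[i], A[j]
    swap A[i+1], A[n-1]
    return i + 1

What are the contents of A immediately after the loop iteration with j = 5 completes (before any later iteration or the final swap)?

pivot=2, i=-1
j=0: 8>2, skip
j=1: 8>2, skip
j=2: 2≤2, i=0, swap(0,2) ⇒ [2, 8, 8, 8, 8, 2, 2, 2]
j=3: 8>2, skip
j=4: 8>2, skip
j=5: 2≤2, i=1, swap(1,5) ⇒ [2, 2, 8, 8, 8, 8, 2, 2]
(after j=5) A = [2, 2, 8, 8, 8, 8, 2, 2]

[2, 2, 8, 8, 8, 8, 2, 2]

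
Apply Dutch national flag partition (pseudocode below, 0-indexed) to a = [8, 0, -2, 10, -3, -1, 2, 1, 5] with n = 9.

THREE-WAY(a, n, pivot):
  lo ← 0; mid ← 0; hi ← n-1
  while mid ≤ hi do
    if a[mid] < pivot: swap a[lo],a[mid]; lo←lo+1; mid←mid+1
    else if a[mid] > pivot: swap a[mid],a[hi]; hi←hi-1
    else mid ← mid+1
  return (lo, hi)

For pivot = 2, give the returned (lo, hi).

lo=0 mid=0 hi=8
8>2: swap(0,8), hi=7 ⇒ [5, 0, -2, 10, -3, -1, 2, 1, 8]
5>2: swap(0,7), hi=6 ⇒ [1, 0, -2, 10, -3, -1, 2, 5, 8]
1<2: swap(0,0), lo=1 mid=1 ⇒ [1, 0, -2, 10, -3, -1, 2, 5, 8]
0<2: swap(1,1), lo=2 mid=2 ⇒ [1, 0, -2, 10, -3, -1, 2, 5, 8]
-2<2: swap(2,2), lo=3 mid=3 ⇒ [1, 0, -2, 10, -3, -1, 2, 5, 8]
10>2: swap(3,6), hi=5 ⇒ [1, 0, -2, 2, -3, -1, 10, 5, 8]
2=2: mid=4
-3<2: swap(3,4), lo=4 mid=5 ⇒ [1, 0, -2, -3, 2, -1, 10, 5, 8]
-1<2: swap(4,5), lo=5 mid=6 ⇒ [1, 0, -2, -3, -1, 2, 10, 5, 8]
done. lo=5 hi=5; a=[1, 0, -2, -3, -1, 2, 10, 5, 8]

(5, 5)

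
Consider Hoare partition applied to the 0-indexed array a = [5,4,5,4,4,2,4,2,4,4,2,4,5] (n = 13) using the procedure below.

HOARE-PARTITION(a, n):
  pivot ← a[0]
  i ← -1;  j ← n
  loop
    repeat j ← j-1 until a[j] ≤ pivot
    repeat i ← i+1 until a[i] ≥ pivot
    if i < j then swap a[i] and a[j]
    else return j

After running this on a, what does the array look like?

[5,4,4,4,4,2,4,2,4,4,2,5,5]

pivot=5
j stops at 12 (5), i stops at 0 (5); swap ⇒ [5,4,5,4,4,2,4,2,4,4,2,4,5]
j stops at 11 (4), i stops at 2 (5); swap ⇒ [5,4,4,4,4,2,4,2,4,4,2,5,5]
j stops at 10, i stops at 11; i≥j ⇒ return 10. a=[5,4,4,4,4,2,4,2,4,4,2,5,5]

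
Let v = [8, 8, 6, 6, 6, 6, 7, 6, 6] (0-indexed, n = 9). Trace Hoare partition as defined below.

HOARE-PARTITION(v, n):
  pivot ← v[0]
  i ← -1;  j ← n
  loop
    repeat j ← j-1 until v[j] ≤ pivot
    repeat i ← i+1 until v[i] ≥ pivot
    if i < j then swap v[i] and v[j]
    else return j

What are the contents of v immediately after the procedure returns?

[6, 6, 6, 6, 6, 6, 7, 8, 8]

pivot=8
j stops at 8 (6), i stops at 0 (8); swap ⇒ [6, 8, 6, 6, 6, 6, 7, 6, 8]
j stops at 7 (6), i stops at 1 (8); swap ⇒ [6, 6, 6, 6, 6, 6, 7, 8, 8]
j stops at 6, i stops at 7; i≥j ⇒ return 6. v=[6, 6, 6, 6, 6, 6, 7, 8, 8]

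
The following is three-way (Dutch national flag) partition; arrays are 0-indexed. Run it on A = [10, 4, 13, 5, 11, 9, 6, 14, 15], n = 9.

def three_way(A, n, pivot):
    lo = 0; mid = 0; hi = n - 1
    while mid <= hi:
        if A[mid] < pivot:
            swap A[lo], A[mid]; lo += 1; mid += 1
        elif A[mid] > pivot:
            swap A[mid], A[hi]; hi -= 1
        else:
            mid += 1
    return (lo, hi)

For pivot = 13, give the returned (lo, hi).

lo=0 mid=0 hi=8
10<13: swap(0,0), lo=1 mid=1 ⇒ [10, 4, 13, 5, 11, 9, 6, 14, 15]
4<13: swap(1,1), lo=2 mid=2 ⇒ [10, 4, 13, 5, 11, 9, 6, 14, 15]
13=13: mid=3
5<13: swap(2,3), lo=3 mid=4 ⇒ [10, 4, 5, 13, 11, 9, 6, 14, 15]
11<13: swap(3,4), lo=4 mid=5 ⇒ [10, 4, 5, 11, 13, 9, 6, 14, 15]
9<13: swap(4,5), lo=5 mid=6 ⇒ [10, 4, 5, 11, 9, 13, 6, 14, 15]
6<13: swap(5,6), lo=6 mid=7 ⇒ [10, 4, 5, 11, 9, 6, 13, 14, 15]
14>13: swap(7,8), hi=7 ⇒ [10, 4, 5, 11, 9, 6, 13, 15, 14]
15>13: swap(7,7), hi=6 ⇒ [10, 4, 5, 11, 9, 6, 13, 15, 14]
done. lo=6 hi=6; A=[10, 4, 5, 11, 9, 6, 13, 15, 14]

(6, 6)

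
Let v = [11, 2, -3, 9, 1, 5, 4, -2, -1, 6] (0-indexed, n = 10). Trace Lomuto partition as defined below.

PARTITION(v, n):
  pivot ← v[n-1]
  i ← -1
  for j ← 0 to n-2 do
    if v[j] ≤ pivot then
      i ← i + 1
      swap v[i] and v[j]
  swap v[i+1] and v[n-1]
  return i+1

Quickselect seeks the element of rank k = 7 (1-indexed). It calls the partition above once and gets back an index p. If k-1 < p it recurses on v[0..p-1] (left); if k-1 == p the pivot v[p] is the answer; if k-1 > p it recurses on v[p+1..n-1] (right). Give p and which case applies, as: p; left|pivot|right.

7; left

pivot = v[9] = 6; i = -1
j=0: v[0]=11 > 6 → no swap
j=1: v[1]=2 ≤ 6 → i=0, swap v[0],v[1] → [2, 11, -3, 9, 1, 5, 4, -2, -1, 6]
j=2: v[2]=-3 ≤ 6 → i=1, swap v[1],v[2] → [2, -3, 11, 9, 1, 5, 4, -2, -1, 6]
j=3: v[3]=9 > 6 → no swap
j=4: v[4]=1 ≤ 6 → i=2, swap v[2],v[4] → [2, -3, 1, 9, 11, 5, 4, -2, -1, 6]
j=5: v[5]=5 ≤ 6 → i=3, swap v[3],v[5] → [2, -3, 1, 5, 11, 9, 4, -2, -1, 6]
j=6: v[6]=4 ≤ 6 → i=4, swap v[4],v[6] → [2, -3, 1, 5, 4, 9, 11, -2, -1, 6]
j=7: v[7]=-2 ≤ 6 → i=5, swap v[5],v[7] → [2, -3, 1, 5, 4, -2, 11, 9, -1, 6]
j=8: v[8]=-1 ≤ 6 → i=6, swap v[6],v[8] → [2, -3, 1, 5, 4, -2, -1, 9, 11, 6]
final swap v[7],v[9] → [2, -3, 1, 5, 4, -2, -1, 6, 11, 9]; return 7
p = 7; k-1 = 6 < 7 ⇒ left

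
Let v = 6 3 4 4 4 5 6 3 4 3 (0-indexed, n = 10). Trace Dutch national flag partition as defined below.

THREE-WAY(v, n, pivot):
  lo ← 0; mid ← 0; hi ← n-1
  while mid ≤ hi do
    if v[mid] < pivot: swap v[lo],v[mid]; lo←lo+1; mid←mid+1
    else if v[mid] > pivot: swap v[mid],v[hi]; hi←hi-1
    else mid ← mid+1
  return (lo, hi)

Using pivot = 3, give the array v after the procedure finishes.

lo=0 mid=0 hi=9
6>3: swap(0,9), hi=8 ⇒ 3 3 4 4 4 5 6 3 4 6
3=3: mid=1
3=3: mid=2
4>3: swap(2,8), hi=7 ⇒ 3 3 4 4 4 5 6 3 4 6
4>3: swap(2,7), hi=6 ⇒ 3 3 3 4 4 5 6 4 4 6
3=3: mid=3
4>3: swap(3,6), hi=5 ⇒ 3 3 3 6 4 5 4 4 4 6
6>3: swap(3,5), hi=4 ⇒ 3 3 3 5 4 6 4 4 4 6
5>3: swap(3,4), hi=3 ⇒ 3 3 3 4 5 6 4 4 4 6
4>3: swap(3,3), hi=2 ⇒ 3 3 3 4 5 6 4 4 4 6
done. lo=0 hi=2; v=3 3 3 4 5 6 4 4 4 6

3 3 3 4 5 6 4 4 4 6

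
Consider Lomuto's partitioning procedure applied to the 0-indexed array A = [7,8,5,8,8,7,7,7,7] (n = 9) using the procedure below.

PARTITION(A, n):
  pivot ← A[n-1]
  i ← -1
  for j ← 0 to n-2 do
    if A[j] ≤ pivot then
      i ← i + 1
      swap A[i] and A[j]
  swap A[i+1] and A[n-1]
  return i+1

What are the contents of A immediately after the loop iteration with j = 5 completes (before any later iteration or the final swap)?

[7,5,7,8,8,8,7,7,7]

pivot=7, i=-1
j=0: 7≤7, i=0, swap(0,0) ⇒ [7,8,5,8,8,7,7,7,7]
j=1: 8>7, skip
j=2: 5≤7, i=1, swap(1,2) ⇒ [7,5,8,8,8,7,7,7,7]
j=3: 8>7, skip
j=4: 8>7, skip
j=5: 7≤7, i=2, swap(2,5) ⇒ [7,5,7,8,8,8,7,7,7]
(after j=5) A = [7,5,7,8,8,8,7,7,7]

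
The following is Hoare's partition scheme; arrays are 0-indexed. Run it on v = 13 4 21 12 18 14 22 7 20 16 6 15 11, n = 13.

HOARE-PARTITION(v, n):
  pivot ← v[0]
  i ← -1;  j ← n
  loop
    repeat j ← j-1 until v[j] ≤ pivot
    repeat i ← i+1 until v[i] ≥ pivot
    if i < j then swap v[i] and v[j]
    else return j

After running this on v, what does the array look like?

11 4 6 12 7 14 22 18 20 16 21 15 13

pivot = v[0] = 13; i = -1, j = 13
j→12 (v[12]=11≤13), i→0 (v[0]=13≥13); i<j, swap → 11 4 21 12 18 14 22 7 20 16 6 15 13
j→10 (v[10]=6≤13), i→2 (v[2]=21≥13); i<j, swap → 11 4 6 12 18 14 22 7 20 16 21 15 13
j→7 (v[7]=7≤13), i→4 (v[4]=18≥13); i<j, swap → 11 4 6 12 7 14 22 18 20 16 21 15 13
j→4, i→5; i≥j, return j=4. v = 11 4 6 12 7 14 22 18 20 16 21 15 13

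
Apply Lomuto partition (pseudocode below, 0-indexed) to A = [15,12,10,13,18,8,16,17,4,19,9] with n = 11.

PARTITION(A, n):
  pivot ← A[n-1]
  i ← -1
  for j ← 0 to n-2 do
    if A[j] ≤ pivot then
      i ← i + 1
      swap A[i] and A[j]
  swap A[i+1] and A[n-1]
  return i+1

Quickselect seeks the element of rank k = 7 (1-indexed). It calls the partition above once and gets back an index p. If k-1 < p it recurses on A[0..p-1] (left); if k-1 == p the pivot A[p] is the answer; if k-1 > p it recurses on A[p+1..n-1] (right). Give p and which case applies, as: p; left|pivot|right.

2; right

pivot=9, i=-1
j=0: 15>9, skip
j=1: 12>9, skip
j=2: 10>9, skip
j=3: 13>9, skip
j=4: 18>9, skip
j=5: 8≤9, i=0, swap(0,5) ⇒ [8,12,10,13,18,15,16,17,4,19,9]
j=6: 16>9, skip
j=7: 17>9, skip
j=8: 4≤9, i=1, swap(1,8) ⇒ [8,4,10,13,18,15,16,17,12,19,9]
j=9: 19>9, skip
swap(2,10) ⇒ [8,4,9,13,18,15,16,17,12,19,10]; return 2
p = 2; k-1 = 6 > 2 ⇒ right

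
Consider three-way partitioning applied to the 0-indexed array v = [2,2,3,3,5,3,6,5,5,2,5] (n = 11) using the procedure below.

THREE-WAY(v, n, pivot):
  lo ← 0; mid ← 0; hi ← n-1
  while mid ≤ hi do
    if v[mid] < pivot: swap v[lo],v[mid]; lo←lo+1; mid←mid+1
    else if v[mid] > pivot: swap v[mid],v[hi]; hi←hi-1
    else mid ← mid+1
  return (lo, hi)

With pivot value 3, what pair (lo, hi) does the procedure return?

(3, 5)

pivot = 3; lo=0, mid=0, hi=10
v[mid]=2<3: swap v[0],v[0]; lo=1,mid=1 → [2,2,3,3,5,3,6,5,5,2,5]
v[mid]=2<3: swap v[1],v[1]; lo=2,mid=2 → [2,2,3,3,5,3,6,5,5,2,5]
v[mid]=3=3: mid=3
v[mid]=3=3: mid=4
v[mid]=5>3: swap v[4],v[10]; hi=9 → [2,2,3,3,5,3,6,5,5,2,5]
v[mid]=5>3: swap v[4],v[9]; hi=8 → [2,2,3,3,2,3,6,5,5,5,5]
v[mid]=2<3: swap v[2],v[4]; lo=3,mid=5 → [2,2,2,3,3,3,6,5,5,5,5]
v[mid]=3=3: mid=6
v[mid]=6>3: swap v[6],v[8]; hi=7 → [2,2,2,3,3,3,5,5,6,5,5]
v[mid]=5>3: swap v[6],v[7]; hi=6 → [2,2,2,3,3,3,5,5,6,5,5]
v[mid]=5>3: swap v[6],v[6]; hi=5 → [2,2,2,3,3,3,5,5,6,5,5]
end: lo=3, hi=5; v = [2,2,2,3,3,3,5,5,6,5,5]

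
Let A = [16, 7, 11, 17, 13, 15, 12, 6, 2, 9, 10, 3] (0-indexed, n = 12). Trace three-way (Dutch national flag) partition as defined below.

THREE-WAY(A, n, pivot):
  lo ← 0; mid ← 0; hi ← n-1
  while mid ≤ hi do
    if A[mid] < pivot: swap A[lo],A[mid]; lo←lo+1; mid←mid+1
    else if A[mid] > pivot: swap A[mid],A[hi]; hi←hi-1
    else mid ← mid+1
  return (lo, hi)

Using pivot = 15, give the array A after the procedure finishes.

lo=0 mid=0 hi=11
16>15: swap(0,11), hi=10 ⇒ [3, 7, 11, 17, 13, 15, 12, 6, 2, 9, 10, 16]
3<15: swap(0,0), lo=1 mid=1 ⇒ [3, 7, 11, 17, 13, 15, 12, 6, 2, 9, 10, 16]
7<15: swap(1,1), lo=2 mid=2 ⇒ [3, 7, 11, 17, 13, 15, 12, 6, 2, 9, 10, 16]
11<15: swap(2,2), lo=3 mid=3 ⇒ [3, 7, 11, 17, 13, 15, 12, 6, 2, 9, 10, 16]
17>15: swap(3,10), hi=9 ⇒ [3, 7, 11, 10, 13, 15, 12, 6, 2, 9, 17, 16]
10<15: swap(3,3), lo=4 mid=4 ⇒ [3, 7, 11, 10, 13, 15, 12, 6, 2, 9, 17, 16]
13<15: swap(4,4), lo=5 mid=5 ⇒ [3, 7, 11, 10, 13, 15, 12, 6, 2, 9, 17, 16]
15=15: mid=6
12<15: swap(5,6), lo=6 mid=7 ⇒ [3, 7, 11, 10, 13, 12, 15, 6, 2, 9, 17, 16]
6<15: swap(6,7), lo=7 mid=8 ⇒ [3, 7, 11, 10, 13, 12, 6, 15, 2, 9, 17, 16]
2<15: swap(7,8), lo=8 mid=9 ⇒ [3, 7, 11, 10, 13, 12, 6, 2, 15, 9, 17, 16]
9<15: swap(8,9), lo=9 mid=10 ⇒ [3, 7, 11, 10, 13, 12, 6, 2, 9, 15, 17, 16]
done. lo=9 hi=9; A=[3, 7, 11, 10, 13, 12, 6, 2, 9, 15, 17, 16]

[3, 7, 11, 10, 13, 12, 6, 2, 9, 15, 17, 16]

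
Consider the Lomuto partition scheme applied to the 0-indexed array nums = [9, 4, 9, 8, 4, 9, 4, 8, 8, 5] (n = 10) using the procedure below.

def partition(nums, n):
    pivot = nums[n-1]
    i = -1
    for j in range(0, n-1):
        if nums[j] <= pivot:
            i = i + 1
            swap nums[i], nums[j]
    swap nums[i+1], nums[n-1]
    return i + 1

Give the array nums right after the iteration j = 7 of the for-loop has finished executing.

[4, 4, 4, 8, 9, 9, 9, 8, 8, 5]

pivot=5, i=-1
j=0: 9>5, skip
j=1: 4≤5, i=0, swap(0,1) ⇒ [4, 9, 9, 8, 4, 9, 4, 8, 8, 5]
j=2: 9>5, skip
j=3: 8>5, skip
j=4: 4≤5, i=1, swap(1,4) ⇒ [4, 4, 9, 8, 9, 9, 4, 8, 8, 5]
j=5: 9>5, skip
j=6: 4≤5, i=2, swap(2,6) ⇒ [4, 4, 4, 8, 9, 9, 9, 8, 8, 5]
j=7: 8>5, skip
(after j=7) nums = [4, 4, 4, 8, 9, 9, 9, 8, 8, 5]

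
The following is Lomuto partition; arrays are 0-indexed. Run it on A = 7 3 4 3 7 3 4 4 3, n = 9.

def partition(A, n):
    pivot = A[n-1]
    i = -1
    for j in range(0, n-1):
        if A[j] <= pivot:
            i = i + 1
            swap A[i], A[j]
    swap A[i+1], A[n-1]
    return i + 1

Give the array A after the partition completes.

pivot = A[8] = 3; i = -1
j=0: A[0]=7 > 3 → no swap
j=1: A[1]=3 ≤ 3 → i=0, swap A[0],A[1] → 3 7 4 3 7 3 4 4 3
j=2: A[2]=4 > 3 → no swap
j=3: A[3]=3 ≤ 3 → i=1, swap A[1],A[3] → 3 3 4 7 7 3 4 4 3
j=4: A[4]=7 > 3 → no swap
j=5: A[5]=3 ≤ 3 → i=2, swap A[2],A[5] → 3 3 3 7 7 4 4 4 3
j=6: A[6]=4 > 3 → no swap
j=7: A[7]=4 > 3 → no swap
final swap A[3],A[8] → 3 3 3 3 7 4 4 4 7; return 3

3 3 3 3 7 4 4 4 7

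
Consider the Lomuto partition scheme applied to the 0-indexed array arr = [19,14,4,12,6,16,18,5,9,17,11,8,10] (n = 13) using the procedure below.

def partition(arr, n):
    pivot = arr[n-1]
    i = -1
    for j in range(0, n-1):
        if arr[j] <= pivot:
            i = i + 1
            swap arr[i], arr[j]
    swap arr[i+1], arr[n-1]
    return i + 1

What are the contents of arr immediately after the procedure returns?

[4,6,5,9,8,10,18,19,12,17,11,14,16]

pivot=10, i=-1
j=0: 19>10, skip
j=1: 14>10, skip
j=2: 4≤10, i=0, swap(0,2) ⇒ [4,14,19,12,6,16,18,5,9,17,11,8,10]
j=3: 12>10, skip
j=4: 6≤10, i=1, swap(1,4) ⇒ [4,6,19,12,14,16,18,5,9,17,11,8,10]
j=5: 16>10, skip
j=6: 18>10, skip
j=7: 5≤10, i=2, swap(2,7) ⇒ [4,6,5,12,14,16,18,19,9,17,11,8,10]
j=8: 9≤10, i=3, swap(3,8) ⇒ [4,6,5,9,14,16,18,19,12,17,11,8,10]
j=9: 17>10, skip
j=10: 11>10, skip
j=11: 8≤10, i=4, swap(4,11) ⇒ [4,6,5,9,8,16,18,19,12,17,11,14,10]
swap(5,12) ⇒ [4,6,5,9,8,10,18,19,12,17,11,14,16]; return 5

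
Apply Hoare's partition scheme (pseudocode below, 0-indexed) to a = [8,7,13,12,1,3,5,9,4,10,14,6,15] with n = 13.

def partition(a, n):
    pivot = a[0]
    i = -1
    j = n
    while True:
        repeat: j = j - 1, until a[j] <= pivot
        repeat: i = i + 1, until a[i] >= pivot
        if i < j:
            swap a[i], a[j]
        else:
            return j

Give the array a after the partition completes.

[6,7,4,5,1,3,12,9,13,10,14,8,15]

pivot = a[0] = 8; i = -1, j = 13
j→11 (a[11]=6≤8), i→0 (a[0]=8≥8); i<j, swap → [6,7,13,12,1,3,5,9,4,10,14,8,15]
j→8 (a[8]=4≤8), i→2 (a[2]=13≥8); i<j, swap → [6,7,4,12,1,3,5,9,13,10,14,8,15]
j→6 (a[6]=5≤8), i→3 (a[3]=12≥8); i<j, swap → [6,7,4,5,1,3,12,9,13,10,14,8,15]
j→5, i→6; i≥j, return j=5. a = [6,7,4,5,1,3,12,9,13,10,14,8,15]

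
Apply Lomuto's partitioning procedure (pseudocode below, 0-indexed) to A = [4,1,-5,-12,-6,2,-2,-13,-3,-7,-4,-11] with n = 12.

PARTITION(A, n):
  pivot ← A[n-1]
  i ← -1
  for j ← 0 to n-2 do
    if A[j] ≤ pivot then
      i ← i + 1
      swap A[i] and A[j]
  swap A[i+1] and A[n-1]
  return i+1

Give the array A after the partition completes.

pivot=-11, i=-1
j=0: 4>-11, skip
j=1: 1>-11, skip
j=2: -5>-11, skip
j=3: -12≤-11, i=0, swap(0,3) ⇒ [-12,1,-5,4,-6,2,-2,-13,-3,-7,-4,-11]
j=4: -6>-11, skip
j=5: 2>-11, skip
j=6: -2>-11, skip
j=7: -13≤-11, i=1, swap(1,7) ⇒ [-12,-13,-5,4,-6,2,-2,1,-3,-7,-4,-11]
j=8: -3>-11, skip
j=9: -7>-11, skip
j=10: -4>-11, skip
swap(2,11) ⇒ [-12,-13,-11,4,-6,2,-2,1,-3,-7,-4,-5]; return 2

[-12,-13,-11,4,-6,2,-2,1,-3,-7,-4,-5]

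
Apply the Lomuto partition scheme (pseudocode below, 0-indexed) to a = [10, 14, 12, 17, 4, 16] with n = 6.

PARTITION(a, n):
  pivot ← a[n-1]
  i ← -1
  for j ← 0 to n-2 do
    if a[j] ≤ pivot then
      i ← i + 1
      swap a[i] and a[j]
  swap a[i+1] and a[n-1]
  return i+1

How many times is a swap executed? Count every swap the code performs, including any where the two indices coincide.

pivot = a[5] = 16; i = -1
j=0: a[0]=10 ≤ 16 → i=0, swap a[0],a[0] (no change) → [10, 14, 12, 17, 4, 16]
j=1: a[1]=14 ≤ 16 → i=1, swap a[1],a[1] (no change) → [10, 14, 12, 17, 4, 16]
j=2: a[2]=12 ≤ 16 → i=2, swap a[2],a[2] (no change) → [10, 14, 12, 17, 4, 16]
j=3: a[3]=17 > 16 → no swap
j=4: a[4]=4 ≤ 16 → i=3, swap a[3],a[4] → [10, 14, 12, 4, 17, 16]
final swap a[4],a[5] → [10, 14, 12, 4, 16, 17]; return 4

5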